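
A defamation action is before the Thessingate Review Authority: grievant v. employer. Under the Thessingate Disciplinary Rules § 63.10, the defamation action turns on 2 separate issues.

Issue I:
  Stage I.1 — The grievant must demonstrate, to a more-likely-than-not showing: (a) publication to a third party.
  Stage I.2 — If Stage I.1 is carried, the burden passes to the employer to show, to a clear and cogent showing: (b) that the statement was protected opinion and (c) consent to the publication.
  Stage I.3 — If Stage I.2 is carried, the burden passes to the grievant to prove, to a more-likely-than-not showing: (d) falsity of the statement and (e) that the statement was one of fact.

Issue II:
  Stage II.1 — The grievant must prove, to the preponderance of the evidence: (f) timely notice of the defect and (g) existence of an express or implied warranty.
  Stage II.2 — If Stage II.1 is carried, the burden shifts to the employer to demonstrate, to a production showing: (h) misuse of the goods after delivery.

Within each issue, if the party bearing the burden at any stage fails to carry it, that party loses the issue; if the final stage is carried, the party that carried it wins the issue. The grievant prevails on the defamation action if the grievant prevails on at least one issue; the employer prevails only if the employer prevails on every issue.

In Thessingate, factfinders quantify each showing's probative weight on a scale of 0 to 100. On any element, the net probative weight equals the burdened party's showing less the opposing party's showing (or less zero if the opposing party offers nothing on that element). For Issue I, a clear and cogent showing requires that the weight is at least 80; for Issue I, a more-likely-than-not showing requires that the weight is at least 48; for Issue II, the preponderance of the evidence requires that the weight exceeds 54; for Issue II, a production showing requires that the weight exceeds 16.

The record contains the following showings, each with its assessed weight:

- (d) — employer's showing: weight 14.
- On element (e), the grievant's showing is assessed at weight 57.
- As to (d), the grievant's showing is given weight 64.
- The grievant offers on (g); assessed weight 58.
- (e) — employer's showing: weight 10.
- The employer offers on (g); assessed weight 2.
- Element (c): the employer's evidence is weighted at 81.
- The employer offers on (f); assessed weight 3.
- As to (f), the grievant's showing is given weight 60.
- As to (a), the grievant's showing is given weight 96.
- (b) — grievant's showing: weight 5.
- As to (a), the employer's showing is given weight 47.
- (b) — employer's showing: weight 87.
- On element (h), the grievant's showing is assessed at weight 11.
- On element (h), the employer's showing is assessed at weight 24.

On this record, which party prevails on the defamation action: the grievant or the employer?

grievant

— Issue I —
Stage I.1 (grievant, a more-likely-than-not showing, weight is at least 48): (a) net 96−47=49 ≥ 48 — meets.
  Stage I.1 is satisfied; the onus moves to the employer.
Stage I.2 (employer, a clear and cogent showing, weight is at least 80): (b) net 87−5=82 ≥ 80 — meets; (c) 81 ≥ 80 — meets.
  All elements met. The burden passes to the grievant.
Stage I.3 (grievant, a more-likely-than-not showing, weight is at least 48): (d) net 64−14=50 ≥ 48 — meets; (e) net 57−10=47 < 48 — fails.
  The grievant does not carry Stage I.3.
The analysis ends at Stage I.3; the employer prevails on this issue.
— Issue II —
At Stage II.1 the grievant must meet the preponderance of the evidence (weight exceeds 54): on (f) the weight is 60 less the opposing 3 gives net 57, which does exceed 54, so (f) meets the standard; on (g) the weight is 58 less the opposing 2 gives net 56, > 54, so (g) meets the standard.
  All elements met. The burden passes to the employer.
At Stage II.2 the employer must meet a production showing (weight exceeds 16): on (h) the weight is 24 less the opposing 11 gives net 13, which does not exceed 16, so (h) does not meet the standard.
  Not every element is met, so the employer fails to carry Stage II.2.
So the grievant prevails on this issue.
Per-issue: Issue I → employer; Issue II → grievant. The grievant must prevail on at least one issue; overall, the grievant prevails.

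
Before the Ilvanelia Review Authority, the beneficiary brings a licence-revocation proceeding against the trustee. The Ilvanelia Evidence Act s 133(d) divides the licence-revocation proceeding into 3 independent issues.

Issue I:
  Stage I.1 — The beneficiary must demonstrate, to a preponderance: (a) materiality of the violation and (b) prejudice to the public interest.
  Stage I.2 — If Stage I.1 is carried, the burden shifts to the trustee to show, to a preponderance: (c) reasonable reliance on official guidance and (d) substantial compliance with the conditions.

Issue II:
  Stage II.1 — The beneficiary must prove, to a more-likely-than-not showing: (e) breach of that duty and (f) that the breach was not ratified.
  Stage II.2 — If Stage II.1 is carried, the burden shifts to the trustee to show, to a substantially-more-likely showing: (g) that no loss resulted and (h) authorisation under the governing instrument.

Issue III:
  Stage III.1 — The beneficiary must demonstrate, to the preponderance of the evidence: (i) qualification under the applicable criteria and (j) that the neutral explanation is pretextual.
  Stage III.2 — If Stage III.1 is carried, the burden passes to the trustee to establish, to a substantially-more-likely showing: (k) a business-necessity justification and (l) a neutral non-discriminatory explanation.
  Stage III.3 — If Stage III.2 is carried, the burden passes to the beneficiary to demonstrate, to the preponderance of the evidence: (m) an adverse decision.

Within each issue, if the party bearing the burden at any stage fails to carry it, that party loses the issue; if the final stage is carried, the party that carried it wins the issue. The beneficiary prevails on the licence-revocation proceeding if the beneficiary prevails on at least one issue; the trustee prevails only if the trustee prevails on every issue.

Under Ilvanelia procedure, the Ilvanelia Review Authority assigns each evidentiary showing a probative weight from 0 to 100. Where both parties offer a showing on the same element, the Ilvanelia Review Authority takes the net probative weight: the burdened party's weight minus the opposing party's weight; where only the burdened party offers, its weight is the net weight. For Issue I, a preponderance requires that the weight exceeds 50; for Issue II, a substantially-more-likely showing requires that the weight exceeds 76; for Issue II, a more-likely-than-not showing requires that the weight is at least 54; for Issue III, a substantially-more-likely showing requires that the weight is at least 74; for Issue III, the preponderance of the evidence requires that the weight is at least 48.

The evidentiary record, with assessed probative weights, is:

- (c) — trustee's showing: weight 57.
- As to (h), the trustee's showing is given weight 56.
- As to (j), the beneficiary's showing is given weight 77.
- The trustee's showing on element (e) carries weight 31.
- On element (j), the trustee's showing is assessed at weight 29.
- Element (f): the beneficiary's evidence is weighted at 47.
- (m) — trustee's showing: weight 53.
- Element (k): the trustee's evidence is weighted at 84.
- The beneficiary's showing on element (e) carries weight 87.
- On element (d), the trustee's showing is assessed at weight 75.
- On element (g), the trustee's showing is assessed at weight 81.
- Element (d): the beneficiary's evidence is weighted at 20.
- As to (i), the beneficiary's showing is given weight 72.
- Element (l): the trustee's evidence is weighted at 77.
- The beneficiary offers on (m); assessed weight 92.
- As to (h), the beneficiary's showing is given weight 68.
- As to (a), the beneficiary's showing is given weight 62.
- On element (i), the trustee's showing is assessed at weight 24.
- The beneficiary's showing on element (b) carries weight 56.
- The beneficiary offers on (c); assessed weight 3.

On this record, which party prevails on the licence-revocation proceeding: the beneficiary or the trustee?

trustee

— Issue I —
Stage I.1 — burden on beneficiary; standard: a preponderance (weight exceeds 50).
    (a): 62 > 50 [met]
    (b): 56 > 50 [met]
  All elements met. The burden passes to the trustee.
Stage I.2 — burden on trustee; standard: a preponderance (weight exceeds 50).
    (c): 57 − 3 = 54 > 50 [met]
    (d): 75 − 20 = 55 > 50 [met]
  The trustee carries the last stage.
All stages carried — the trustee prevails on this issue.
— Issue II —
At Stage II.1 the beneficiary must meet a more-likely-than-not showing (weight is at least 54): on (e) the weight is 87 less the opposing 31 gives net 56, ≥ 54, so (e) meets the standard; on (f) the weight is 47, < 54, so (f) does not meet the standard.
  Stage II.1 not carried; the beneficiary fails its burden.
The trustee prevails on this issue.
— Issue III —
Stage III.1 — burden on beneficiary; standard: the preponderance of the evidence (weight is at least 48).
    (i): 72 − 24 = 48 ≥ 48 [met]
    (j): 77 − 29 = 48 ≥ 48 [met]
  Stage III.1 is satisfied; the onus moves to the trustee.
Stage III.2 — burden on trustee; standard: a substantially-more-likely showing (weight is at least 74).
    (k): 84 ≥ 74 [met]
    (l): 77 ≥ 74 [met]
  All elements met. The burden passes to the beneficiary.
Stage III.3 — burden on beneficiary; standard: the preponderance of the evidence (weight is at least 48).
    (m): 92 − 53 = 39 < 48 [not met]
  The beneficiary does not carry Stage III.3.
The analysis ends at Stage III.3; the trustee prevails on this issue.
Per-issue: Issue I → trustee; Issue II → trustee; Issue III → trustee. The beneficiary must prevail on at least one issue; overall, the trustee prevails.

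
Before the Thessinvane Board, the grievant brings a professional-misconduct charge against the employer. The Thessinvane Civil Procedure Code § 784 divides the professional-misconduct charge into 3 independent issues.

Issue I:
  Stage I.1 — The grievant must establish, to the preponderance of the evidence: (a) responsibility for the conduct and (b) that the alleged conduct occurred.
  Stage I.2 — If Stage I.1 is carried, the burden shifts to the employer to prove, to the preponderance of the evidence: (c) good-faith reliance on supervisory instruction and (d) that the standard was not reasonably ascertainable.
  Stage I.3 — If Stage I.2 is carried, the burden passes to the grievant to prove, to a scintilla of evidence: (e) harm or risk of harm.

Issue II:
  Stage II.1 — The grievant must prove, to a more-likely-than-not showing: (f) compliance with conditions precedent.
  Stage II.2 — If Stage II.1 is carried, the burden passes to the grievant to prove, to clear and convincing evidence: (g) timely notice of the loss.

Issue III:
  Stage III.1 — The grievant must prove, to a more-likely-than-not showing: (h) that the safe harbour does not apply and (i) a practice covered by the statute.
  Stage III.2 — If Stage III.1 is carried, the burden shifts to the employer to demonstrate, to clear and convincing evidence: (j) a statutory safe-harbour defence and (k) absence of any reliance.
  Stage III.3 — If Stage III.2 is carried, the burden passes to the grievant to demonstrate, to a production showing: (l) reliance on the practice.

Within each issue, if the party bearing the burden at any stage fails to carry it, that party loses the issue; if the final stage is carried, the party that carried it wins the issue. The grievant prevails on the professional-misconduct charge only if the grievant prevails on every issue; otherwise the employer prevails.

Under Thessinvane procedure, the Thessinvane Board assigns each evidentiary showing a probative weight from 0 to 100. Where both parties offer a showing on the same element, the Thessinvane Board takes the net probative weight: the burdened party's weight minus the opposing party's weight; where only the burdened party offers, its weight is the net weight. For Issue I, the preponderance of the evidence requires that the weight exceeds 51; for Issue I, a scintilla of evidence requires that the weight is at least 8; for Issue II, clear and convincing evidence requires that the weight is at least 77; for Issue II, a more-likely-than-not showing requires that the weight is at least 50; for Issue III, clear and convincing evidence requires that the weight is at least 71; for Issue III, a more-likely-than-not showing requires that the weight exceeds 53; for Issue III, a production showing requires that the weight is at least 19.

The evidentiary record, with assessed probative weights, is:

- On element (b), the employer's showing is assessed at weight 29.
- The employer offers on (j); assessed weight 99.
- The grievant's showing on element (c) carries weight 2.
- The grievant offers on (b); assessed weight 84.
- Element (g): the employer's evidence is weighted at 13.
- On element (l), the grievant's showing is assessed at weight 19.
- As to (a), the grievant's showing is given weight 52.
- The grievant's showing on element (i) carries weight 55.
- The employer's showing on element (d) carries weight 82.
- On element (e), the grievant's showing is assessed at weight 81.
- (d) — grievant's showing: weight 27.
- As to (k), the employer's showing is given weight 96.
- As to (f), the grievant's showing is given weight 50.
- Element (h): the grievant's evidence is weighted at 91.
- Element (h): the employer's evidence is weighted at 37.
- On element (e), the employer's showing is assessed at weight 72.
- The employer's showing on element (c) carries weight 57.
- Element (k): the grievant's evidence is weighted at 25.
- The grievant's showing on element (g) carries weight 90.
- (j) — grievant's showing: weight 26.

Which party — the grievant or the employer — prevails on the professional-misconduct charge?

grievant

— Issue I —
Stage I.1 (grievant, the preponderance of the evidence, weight exceeds 51): (a) 52 > 51 — meets; (b) net 84−29=55 > 51 — meets.
  Stage I.1 carried; the burden shifts to the employer.
Stage I.2 (employer, the preponderance of the evidence, weight exceeds 51): (c) net 57−2=55 > 51 — meets; (d) net 82−27=55 > 51 — meets.
  Stage I.2 carried; the burden shifts to the grievant.
Stage I.3 (grievant, a scintilla of evidence, weight is at least 8): (e) net 81−72=9 ≥ 8 — meets.
  The grievant carries the last stage.
With every stage satisfied, the grievant prevails on this issue.
— Issue II —
At Stage II.1 the grievant must meet a more-likely-than-not showing (weight is at least 50): on (f) the weight is 50, ≥ 50, so (f) meets the standard.
  Stage II.1 carried; the burden remains with the grievant.
At Stage II.2 the grievant must meet clear and convincing evidence (weight is at least 77): on (g) the weight is 90 less the opposing 13 gives net 77, ≥ 77, so (g) meets the standard.
  The grievant carries the last stage.
All stages carried — the grievant prevails on this issue.
— Issue III —
Stage III.1 (grievant, a more-likely-than-not showing, weight exceeds 53): (h) net 91−37=54 > 53 — meets; (i) 55 > 53 — meets.
  The grievant carries Stage III.1; the employer now bears the burden.
Stage III.2 (employer, clear and convincing evidence, weight is at least 71): (j) net 99−26=73 ≥ 71 — meets; (k) net 96−25=71 ≥ 71 — meets.
  Stage III.2 is satisfied; the onus moves to the grievant.
Stage III.3 (grievant, a production showing, weight is at least 19): (l) 19 ≥ 19 — meets.
  All elements met at the final stage.
Every stage carried; the grievant prevails on this issue.
Per-issue: Issue I → grievant; Issue II → grievant; Issue III → grievant. The grievant must prevail on every issue; overall, the grievant prevails.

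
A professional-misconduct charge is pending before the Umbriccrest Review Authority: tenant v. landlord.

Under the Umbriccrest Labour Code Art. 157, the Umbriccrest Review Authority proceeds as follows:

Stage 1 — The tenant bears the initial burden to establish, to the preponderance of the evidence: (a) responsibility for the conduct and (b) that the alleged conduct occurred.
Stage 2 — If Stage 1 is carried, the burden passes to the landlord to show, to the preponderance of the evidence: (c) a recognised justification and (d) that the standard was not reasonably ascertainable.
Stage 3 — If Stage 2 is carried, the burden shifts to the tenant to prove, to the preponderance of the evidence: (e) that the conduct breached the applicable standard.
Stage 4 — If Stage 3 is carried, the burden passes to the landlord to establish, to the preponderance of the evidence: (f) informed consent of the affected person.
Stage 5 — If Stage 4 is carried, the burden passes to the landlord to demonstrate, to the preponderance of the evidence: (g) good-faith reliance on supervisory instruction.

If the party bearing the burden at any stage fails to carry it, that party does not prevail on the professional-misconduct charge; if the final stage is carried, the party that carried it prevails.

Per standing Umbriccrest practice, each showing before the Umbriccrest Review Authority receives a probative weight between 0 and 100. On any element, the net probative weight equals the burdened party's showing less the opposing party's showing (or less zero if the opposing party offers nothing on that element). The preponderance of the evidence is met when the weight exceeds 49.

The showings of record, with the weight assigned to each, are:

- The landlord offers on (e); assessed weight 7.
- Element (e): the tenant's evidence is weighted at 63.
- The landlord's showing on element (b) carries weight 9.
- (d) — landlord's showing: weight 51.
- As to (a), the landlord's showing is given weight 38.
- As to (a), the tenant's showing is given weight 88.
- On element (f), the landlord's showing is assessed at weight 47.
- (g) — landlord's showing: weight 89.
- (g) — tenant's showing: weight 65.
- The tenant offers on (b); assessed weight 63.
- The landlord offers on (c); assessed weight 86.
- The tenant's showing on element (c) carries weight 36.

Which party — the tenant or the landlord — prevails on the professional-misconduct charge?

At Stage 1 the tenant must meet the preponderance of the evidence (weight exceeds 49): on (a) the weight is 88 less the opposing 38 gives net 50, > 49, so (a) meets the standard; on (b) the weight is 63 less the opposing 9 gives net 54, which does exceed 49, so (b) meets the standard.
  Stage 1 is satisfied; the onus moves to the landlord.
At Stage 2 the landlord must meet the preponderance of the evidence (weight exceeds 49): on (c) the weight is 86 less the opposing 36 gives net 50, > 49, so (c) meets the standard; on (d) the weight is 51, > 49, so (d) meets the standard.
  Stage 2 is satisfied; the onus moves to the tenant.
At Stage 3 the tenant must meet the preponderance of the evidence (weight exceeds 49): on (e) the weight is 63 less the opposing 7 gives net 56, which does exceed 49, so (e) meets the standard.
  Stage 3 carried; the burden shifts to the landlord.
At Stage 4 the landlord must meet the preponderance of the evidence (weight exceeds 49): on (f) the weight is 47, ≤ 49, so (f) does not meet the standard.
  Not every element is met, so the landlord fails to carry Stage 4.
The tenant prevails.

tenant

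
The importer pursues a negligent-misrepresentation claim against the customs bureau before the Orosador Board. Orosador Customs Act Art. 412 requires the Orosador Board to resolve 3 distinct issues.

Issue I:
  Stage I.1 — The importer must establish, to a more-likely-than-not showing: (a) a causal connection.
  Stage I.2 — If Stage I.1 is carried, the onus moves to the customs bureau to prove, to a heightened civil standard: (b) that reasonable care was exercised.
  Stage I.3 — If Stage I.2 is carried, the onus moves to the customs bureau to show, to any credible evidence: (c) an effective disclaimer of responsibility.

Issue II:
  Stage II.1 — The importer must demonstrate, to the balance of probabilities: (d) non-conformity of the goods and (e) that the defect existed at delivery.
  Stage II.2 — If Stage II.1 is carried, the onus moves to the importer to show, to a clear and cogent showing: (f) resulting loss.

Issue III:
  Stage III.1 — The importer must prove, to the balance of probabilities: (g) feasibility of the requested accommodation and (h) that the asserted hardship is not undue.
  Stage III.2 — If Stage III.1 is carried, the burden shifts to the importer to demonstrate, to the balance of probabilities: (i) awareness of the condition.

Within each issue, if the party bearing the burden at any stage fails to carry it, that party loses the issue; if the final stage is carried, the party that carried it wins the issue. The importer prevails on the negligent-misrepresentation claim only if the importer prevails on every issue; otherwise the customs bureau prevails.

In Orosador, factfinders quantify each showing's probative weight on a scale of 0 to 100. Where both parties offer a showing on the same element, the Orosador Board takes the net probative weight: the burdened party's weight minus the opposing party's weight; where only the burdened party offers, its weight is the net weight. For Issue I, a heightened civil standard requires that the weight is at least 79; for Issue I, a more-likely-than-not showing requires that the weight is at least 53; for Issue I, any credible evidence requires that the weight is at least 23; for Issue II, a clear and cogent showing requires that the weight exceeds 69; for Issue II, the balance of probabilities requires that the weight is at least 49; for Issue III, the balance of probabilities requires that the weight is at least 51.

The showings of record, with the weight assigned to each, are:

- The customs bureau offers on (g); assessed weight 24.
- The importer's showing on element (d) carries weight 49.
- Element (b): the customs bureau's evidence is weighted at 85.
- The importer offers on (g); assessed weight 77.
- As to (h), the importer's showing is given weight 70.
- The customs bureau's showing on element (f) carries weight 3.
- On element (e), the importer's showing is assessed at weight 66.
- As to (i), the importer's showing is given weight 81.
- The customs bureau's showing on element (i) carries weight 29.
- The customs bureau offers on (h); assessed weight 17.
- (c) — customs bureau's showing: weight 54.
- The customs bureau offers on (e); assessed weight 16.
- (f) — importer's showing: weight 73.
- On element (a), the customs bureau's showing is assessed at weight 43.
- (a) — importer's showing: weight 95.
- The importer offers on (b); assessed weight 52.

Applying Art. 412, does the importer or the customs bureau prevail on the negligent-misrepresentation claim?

— Issue I —
At Stage I.1 the importer must meet a more-likely-than-not showing (weight is at least 53): on (a) the weight is 95 less the opposing 43 gives net 52, < 53, so (a) does not meet the standard.
  The importer does not carry Stage I.1.
The analysis ends at Stage I.1; the customs bureau prevails on this issue.
— Issue II —
Stage II.1 — burden on importer; standard: the balance of probabilities (weight is at least 49).
    (d): 49 ≥ 49 [met]
    (e): 66 − 16 = 50 ≥ 49 [met]
  All elements met. The importer retains the burden for Stage II.2.
Stage II.2 — burden on importer; standard: a clear and cogent showing (weight exceeds 69).
    (f): 73 − 3 = 70 > 69 [met]
  The importer carries the last stage.
With every stage satisfied, the importer prevails on this issue.
— Issue III —
Stage III.1 — burden on importer; standard: the balance of probabilities (weight is at least 51).
    (g): 77 − 24 = 53 ≥ 51 [met]
    (h): 70 − 17 = 53 ≥ 51 [met]
  Stage III.1 carried; the burden remains with the importer.
Stage III.2 — burden on importer; standard: the balance of probabilities (weight is at least 51).
    (i): 81 − 29 = 52 ≥ 51 [met]
  Stage III.2 carried; the final stage is satisfied.
With every stage satisfied, the importer prevails on this issue.
Per-issue: Issue I → customs bureau; Issue II → importer; Issue III → importer. The importer must prevail on every issue; overall, the customs bureau prevails.

customs bureau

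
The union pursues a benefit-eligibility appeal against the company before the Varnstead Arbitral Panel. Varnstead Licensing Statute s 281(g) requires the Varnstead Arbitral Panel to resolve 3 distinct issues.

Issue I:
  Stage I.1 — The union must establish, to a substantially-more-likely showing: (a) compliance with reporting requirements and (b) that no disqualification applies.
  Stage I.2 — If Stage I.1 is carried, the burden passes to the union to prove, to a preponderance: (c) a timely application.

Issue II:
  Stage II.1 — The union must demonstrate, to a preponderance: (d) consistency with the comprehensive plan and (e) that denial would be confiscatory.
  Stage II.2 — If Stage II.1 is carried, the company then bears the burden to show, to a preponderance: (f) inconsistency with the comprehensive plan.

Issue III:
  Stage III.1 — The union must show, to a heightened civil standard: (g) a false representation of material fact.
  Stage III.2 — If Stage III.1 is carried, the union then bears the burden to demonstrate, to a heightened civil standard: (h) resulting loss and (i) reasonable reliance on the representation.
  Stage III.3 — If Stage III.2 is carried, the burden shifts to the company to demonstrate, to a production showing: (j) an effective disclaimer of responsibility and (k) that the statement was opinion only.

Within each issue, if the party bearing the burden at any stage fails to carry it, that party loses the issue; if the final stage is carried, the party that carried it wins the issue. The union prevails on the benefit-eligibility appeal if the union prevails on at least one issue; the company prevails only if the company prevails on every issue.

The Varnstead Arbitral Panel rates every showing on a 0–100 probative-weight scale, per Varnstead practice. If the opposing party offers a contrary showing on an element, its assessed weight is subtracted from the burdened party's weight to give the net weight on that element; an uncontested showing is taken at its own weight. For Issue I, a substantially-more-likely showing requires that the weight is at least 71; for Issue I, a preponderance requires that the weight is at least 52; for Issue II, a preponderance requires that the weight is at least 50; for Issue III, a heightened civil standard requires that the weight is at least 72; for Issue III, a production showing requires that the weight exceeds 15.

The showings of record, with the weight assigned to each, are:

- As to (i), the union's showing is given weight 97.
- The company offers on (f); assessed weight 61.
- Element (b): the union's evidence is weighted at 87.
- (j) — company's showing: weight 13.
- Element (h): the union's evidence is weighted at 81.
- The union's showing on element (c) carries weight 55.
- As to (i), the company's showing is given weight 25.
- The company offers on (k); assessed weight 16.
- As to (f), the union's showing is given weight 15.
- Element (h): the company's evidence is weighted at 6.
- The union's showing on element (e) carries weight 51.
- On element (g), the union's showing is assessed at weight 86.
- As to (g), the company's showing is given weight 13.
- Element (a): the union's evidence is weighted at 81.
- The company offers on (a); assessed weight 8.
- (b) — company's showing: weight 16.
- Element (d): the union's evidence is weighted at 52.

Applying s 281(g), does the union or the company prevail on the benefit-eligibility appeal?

union

— Issue I —
Stage I.1 — burden on union; standard: a substantially-more-likely showing (weight is at least 71).
    (a): 81 − 8 = 73 ≥ 71 [met]
    (b): 87 − 16 = 71 ≥ 71 [met]
  All elements met. The union retains the burden for Stage I.2.
Stage I.2 — burden on union; standard: a preponderance (weight is at least 52).
    (c): 55 ≥ 52 [met]
  The union carries the last stage.
Every stage carried; the union prevails on this issue.
— Issue II —
Stage II.1 (union, a preponderance, weight is at least 50): (d) 52 ≥ 50 — meets; (e) 51 ≥ 50 — meets.
  The union carries Stage II.1; the company now bears the burden.
Stage II.2 (company, a preponderance, weight is at least 50): (f) net 61−15=46 < 50 — fails.
  The company does not carry Stage II.2.
The union prevails on this issue.
— Issue III —
Stage III.1 — burden on union; standard: a heightened civil standard (weight is at least 72).
    (g): 86 − 13 = 73 ≥ 72 [met]
  Stage III.1 carried; the burden remains with the union.
Stage III.2 — burden on union; standard: a heightened civil standard (weight is at least 72).
    (h): 81 − 6 = 75 ≥ 72 [met]
    (i): 97 − 25 = 72 ≥ 72 [met]
  Stage III.2 carried; the burden shifts to the company.
Stage III.3 — burden on company; standard: a production showing (weight exceeds 15).
    (j): 13 ≤ 15 [not met]
    (k): 16 > 15 [met]
  The company does not carry Stage III.3.
The analysis ends at Stage III.3; the union prevails on this issue.
Per-issue: Issue I → union; Issue II → union; Issue III → union. The union must prevail on at least one issue; overall, the union prevails.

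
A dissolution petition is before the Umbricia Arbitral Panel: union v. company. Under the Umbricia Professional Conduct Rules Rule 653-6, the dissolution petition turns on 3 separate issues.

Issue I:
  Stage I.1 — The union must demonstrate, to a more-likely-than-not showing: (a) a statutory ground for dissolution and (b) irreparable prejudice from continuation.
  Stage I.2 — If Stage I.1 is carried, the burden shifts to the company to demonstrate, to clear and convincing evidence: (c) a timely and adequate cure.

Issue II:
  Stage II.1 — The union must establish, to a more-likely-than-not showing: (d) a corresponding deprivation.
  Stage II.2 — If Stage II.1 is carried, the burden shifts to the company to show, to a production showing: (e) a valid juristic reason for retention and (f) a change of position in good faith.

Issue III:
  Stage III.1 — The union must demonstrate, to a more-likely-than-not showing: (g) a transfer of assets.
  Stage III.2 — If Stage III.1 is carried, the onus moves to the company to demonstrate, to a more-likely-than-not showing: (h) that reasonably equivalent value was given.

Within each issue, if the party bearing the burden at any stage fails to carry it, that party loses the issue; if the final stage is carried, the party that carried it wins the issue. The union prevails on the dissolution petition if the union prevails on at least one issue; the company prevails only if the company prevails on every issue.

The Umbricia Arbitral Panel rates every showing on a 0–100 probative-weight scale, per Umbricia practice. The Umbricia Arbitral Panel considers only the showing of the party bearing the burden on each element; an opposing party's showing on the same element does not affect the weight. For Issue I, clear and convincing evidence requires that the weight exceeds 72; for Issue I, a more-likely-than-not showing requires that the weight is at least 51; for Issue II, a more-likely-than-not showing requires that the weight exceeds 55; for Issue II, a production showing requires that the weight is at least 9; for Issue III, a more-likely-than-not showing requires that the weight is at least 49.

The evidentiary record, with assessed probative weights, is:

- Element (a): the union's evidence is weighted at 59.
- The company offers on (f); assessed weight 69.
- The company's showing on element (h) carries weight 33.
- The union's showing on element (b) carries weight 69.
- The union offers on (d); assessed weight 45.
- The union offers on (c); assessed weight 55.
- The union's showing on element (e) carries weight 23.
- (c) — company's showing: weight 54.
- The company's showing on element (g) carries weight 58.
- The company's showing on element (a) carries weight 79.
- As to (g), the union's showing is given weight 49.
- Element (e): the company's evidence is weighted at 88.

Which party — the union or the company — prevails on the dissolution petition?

union

— Issue I —
At Stage I.1 the union must meet a more-likely-than-not showing (weight is at least 51): on (a) the weight is 59 (the company's 79 is given no effect), ≥ 51, so (a) meets the standard; on (b) the weight is 69, which does reach 51, so (b) meets the standard.
  The union carries Stage I.1; the company now bears the burden.
At Stage I.2 the company must meet clear and convincing evidence (weight exceeds 72): on (c) the weight is 54 (the union's 55 is given no effect), ≤ 72, so (c) does not meet the standard.
  Stage I.2 not carried; the company fails its burden.
The analysis ends at Stage I.2; the union prevails on this issue.
— Issue II —
Stage II.1 (union, a more-likely-than-not showing, weight exceeds 55): (d) 45 ≤ 55 — fails.
  Stage II.1 not carried; the union fails its burden.
So the company prevails on this issue.
— Issue III —
Stage III.1 — burden on union; standard: a more-likely-than-not showing (weight is at least 49).
    (g): 49 (company's 58 disregarded) ≥ 49 [met]
  Stage III.1 carried; the burden shifts to the company.
Stage III.2 — burden on company; standard: a more-likely-than-not showing (weight is at least 49).
    (h): 33 < 49 [not met]
  Stage III.2 not carried; the company fails its burden.
The analysis ends at Stage III.2; the union prevails on this issue.
Per-issue: Issue I → union; Issue II → company; Issue III → union. The union must prevail on at least one issue; overall, the union prevails.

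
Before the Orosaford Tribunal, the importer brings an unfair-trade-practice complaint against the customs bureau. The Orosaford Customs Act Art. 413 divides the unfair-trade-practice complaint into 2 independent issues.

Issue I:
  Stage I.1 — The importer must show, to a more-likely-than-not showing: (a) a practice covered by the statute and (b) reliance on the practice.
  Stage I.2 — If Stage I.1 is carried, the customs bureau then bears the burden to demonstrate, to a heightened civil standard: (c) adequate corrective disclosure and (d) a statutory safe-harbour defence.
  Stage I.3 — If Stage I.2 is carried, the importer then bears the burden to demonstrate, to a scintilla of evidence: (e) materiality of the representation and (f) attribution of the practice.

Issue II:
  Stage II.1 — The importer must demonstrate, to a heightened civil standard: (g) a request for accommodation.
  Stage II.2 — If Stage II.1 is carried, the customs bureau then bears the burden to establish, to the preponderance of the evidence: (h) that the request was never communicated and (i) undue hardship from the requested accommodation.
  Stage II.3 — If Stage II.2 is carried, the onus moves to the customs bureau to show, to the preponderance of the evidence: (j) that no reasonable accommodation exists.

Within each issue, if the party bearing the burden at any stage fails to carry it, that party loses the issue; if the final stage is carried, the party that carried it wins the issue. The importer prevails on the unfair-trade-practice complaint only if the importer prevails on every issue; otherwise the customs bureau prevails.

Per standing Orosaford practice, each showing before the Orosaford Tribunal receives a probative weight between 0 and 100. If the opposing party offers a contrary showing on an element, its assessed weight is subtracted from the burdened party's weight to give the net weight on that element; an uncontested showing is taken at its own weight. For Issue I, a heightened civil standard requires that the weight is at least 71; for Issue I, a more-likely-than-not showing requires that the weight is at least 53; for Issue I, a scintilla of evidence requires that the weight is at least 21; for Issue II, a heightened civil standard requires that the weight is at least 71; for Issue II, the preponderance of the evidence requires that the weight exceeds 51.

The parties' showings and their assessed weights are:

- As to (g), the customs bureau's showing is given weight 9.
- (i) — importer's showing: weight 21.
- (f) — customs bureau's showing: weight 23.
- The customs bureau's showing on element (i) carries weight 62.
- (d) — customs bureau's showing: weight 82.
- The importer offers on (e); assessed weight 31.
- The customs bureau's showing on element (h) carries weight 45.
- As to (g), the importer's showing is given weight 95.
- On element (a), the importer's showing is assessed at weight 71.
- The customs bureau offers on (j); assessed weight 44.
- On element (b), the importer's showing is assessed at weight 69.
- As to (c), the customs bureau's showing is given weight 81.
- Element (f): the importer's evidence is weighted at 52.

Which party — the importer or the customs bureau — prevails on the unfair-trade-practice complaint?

importer

— Issue I —
Stage I.1 — burden on importer; standard: a more-likely-than-not showing (weight is at least 53).
    (a): 71 ≥ 53 [met]
    (b): 69 ≥ 53 [met]
  The importer carries Stage I.1; the customs bureau now bears the burden.
Stage I.2 — burden on customs bureau; standard: a heightened civil standard (weight is at least 71).
    (c): 81 ≥ 71 [met]
    (d): 82 ≥ 71 [met]
  Stage I.2 carried; the burden shifts to the importer.
Stage I.3 — burden on importer; standard: a scintilla of evidence (weight is at least 21).
    (e): 31 ≥ 21 [met]
    (f): 52 − 23 = 29 ≥ 21 [met]
  All elements met at the final stage.
Every stage carried; the importer prevails on this issue.
— Issue II —
Stage II.1 — burden on importer; standard: a heightened civil standard (weight is at least 71).
    (g): 95 − 9 = 86 ≥ 71 [met]
  Stage II.1 carried; the burden shifts to the customs bureau.
Stage II.2 — burden on customs bureau; standard: the preponderance of the evidence (weight exceeds 51).
    (h): 45 ≤ 51 [not met]
    (i): 62 − 21 = 41 ≤ 51 [not met]
  Stage II.2 not carried; the customs bureau fails its burden.
The analysis ends at Stage II.2; the importer prevails on this issue.
Per-issue: Issue I → importer; Issue II → importer. The importer must prevail on every issue; overall, the importer prevails.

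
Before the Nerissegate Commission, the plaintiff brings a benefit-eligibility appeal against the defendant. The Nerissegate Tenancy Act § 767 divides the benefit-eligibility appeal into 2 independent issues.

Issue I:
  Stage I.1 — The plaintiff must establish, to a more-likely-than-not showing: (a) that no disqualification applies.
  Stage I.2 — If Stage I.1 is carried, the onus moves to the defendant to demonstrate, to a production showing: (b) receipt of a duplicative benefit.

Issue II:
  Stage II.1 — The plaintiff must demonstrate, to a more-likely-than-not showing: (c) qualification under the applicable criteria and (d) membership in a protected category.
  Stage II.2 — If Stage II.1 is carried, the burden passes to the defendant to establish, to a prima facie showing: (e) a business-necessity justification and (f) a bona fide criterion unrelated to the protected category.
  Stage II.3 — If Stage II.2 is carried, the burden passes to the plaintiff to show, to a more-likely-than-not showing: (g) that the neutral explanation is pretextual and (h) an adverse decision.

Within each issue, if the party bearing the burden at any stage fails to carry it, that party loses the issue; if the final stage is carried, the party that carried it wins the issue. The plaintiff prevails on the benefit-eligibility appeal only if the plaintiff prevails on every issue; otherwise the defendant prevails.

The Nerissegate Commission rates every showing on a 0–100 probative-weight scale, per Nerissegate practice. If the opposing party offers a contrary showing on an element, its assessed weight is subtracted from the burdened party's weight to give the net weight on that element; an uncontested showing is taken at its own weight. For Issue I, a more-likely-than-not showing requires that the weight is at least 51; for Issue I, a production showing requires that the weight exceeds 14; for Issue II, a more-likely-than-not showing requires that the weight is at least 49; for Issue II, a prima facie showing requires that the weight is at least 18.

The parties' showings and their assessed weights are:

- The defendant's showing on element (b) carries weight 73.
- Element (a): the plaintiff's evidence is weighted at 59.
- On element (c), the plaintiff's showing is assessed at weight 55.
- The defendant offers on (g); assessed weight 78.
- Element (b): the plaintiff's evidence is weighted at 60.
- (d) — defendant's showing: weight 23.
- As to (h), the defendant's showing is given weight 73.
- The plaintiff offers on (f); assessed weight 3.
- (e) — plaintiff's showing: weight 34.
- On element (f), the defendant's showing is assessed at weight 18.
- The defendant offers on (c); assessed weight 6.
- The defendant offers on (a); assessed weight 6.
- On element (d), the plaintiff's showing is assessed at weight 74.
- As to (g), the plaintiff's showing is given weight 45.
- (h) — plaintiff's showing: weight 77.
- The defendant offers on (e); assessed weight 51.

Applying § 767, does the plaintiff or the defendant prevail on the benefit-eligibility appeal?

— Issue I —
Stage I.1 (plaintiff, a more-likely-than-not showing, weight is at least 51): (a) net 59−6=53 ≥ 51 — meets.
  Stage I.1 is satisfied; the onus moves to the defendant.
Stage I.2 (defendant, a production showing, weight exceeds 14): (b) net 73−60=13 ≤ 14 — fails.
  Stage I.2 not carried; the defendant fails its burden.
So the plaintiff prevails on this issue.
— Issue II —
Stage II.1 (plaintiff, a more-likely-than-not showing, weight is at least 49): (c) net 55−6=49 ≥ 49 — meets; (d) net 74−23=51 ≥ 49 — meets.
  Stage II.1 carried; the burden shifts to the defendant.
Stage II.2 (defendant, a prima facie showing, weight is at least 18): (e) net 51−34=17 < 18 — fails; (f) net 18−3=15 < 18 — fails.
  Stage II.2 not carried; the defendant fails its burden.
The analysis ends at Stage II.2; the plaintiff prevails on this issue.
Per-issue: Issue I → plaintiff; Issue II → plaintiff. The plaintiff must prevail on every issue; overall, the plaintiff prevails.

plaintiff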